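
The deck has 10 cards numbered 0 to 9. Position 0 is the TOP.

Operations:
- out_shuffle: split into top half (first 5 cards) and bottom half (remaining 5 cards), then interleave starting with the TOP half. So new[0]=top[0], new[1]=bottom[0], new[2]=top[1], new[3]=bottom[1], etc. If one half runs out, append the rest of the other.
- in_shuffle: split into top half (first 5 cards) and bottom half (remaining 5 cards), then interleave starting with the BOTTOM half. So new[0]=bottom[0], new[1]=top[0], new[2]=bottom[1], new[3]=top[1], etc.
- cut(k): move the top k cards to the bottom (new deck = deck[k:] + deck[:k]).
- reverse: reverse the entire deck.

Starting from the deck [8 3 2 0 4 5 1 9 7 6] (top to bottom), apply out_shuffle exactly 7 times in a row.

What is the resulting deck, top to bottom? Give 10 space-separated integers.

After op 1 (out_shuffle): [8 5 3 1 2 9 0 7 4 6]
After op 2 (out_shuffle): [8 9 5 0 3 7 1 4 2 6]
After op 3 (out_shuffle): [8 7 9 1 5 4 0 2 3 6]
After op 4 (out_shuffle): [8 4 7 0 9 2 1 3 5 6]
After op 5 (out_shuffle): [8 2 4 1 7 3 0 5 9 6]
After op 6 (out_shuffle): [8 3 2 0 4 5 1 9 7 6]
After op 7 (out_shuffle): [8 5 3 1 2 9 0 7 4 6]

Answer: 8 5 3 1 2 9 0 7 4 6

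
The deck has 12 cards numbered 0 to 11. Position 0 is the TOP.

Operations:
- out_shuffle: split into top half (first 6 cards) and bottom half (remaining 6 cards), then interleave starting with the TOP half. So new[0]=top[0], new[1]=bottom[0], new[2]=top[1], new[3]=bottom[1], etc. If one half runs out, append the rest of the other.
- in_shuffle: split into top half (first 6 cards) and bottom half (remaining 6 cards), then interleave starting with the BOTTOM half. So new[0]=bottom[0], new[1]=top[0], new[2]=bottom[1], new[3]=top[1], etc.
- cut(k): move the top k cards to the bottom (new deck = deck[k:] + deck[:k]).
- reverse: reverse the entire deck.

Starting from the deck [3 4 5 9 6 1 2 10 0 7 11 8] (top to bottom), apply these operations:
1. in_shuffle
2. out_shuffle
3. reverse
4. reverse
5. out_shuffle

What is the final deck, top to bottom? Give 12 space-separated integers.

Answer: 2 4 7 6 3 0 9 8 10 5 11 1

Derivation:
After op 1 (in_shuffle): [2 3 10 4 0 5 7 9 11 6 8 1]
After op 2 (out_shuffle): [2 7 3 9 10 11 4 6 0 8 5 1]
After op 3 (reverse): [1 5 8 0 6 4 11 10 9 3 7 2]
After op 4 (reverse): [2 7 3 9 10 11 4 6 0 8 5 1]
After op 5 (out_shuffle): [2 4 7 6 3 0 9 8 10 5 11 1]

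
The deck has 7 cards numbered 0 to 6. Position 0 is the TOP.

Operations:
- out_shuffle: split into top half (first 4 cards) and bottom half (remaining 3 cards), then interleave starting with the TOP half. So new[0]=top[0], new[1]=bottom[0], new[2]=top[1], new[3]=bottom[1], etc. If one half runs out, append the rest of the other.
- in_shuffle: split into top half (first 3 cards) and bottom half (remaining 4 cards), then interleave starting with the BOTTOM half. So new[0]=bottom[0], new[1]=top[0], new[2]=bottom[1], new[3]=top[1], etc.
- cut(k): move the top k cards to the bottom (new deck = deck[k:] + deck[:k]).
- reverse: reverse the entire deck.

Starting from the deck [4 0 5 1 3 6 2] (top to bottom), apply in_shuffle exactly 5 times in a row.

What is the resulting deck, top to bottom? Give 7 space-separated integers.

Answer: 0 1 6 4 5 3 2

Derivation:
After op 1 (in_shuffle): [1 4 3 0 6 5 2]
After op 2 (in_shuffle): [0 1 6 4 5 3 2]
After op 3 (in_shuffle): [4 0 5 1 3 6 2]
After op 4 (in_shuffle): [1 4 3 0 6 5 2]
After op 5 (in_shuffle): [0 1 6 4 5 3 2]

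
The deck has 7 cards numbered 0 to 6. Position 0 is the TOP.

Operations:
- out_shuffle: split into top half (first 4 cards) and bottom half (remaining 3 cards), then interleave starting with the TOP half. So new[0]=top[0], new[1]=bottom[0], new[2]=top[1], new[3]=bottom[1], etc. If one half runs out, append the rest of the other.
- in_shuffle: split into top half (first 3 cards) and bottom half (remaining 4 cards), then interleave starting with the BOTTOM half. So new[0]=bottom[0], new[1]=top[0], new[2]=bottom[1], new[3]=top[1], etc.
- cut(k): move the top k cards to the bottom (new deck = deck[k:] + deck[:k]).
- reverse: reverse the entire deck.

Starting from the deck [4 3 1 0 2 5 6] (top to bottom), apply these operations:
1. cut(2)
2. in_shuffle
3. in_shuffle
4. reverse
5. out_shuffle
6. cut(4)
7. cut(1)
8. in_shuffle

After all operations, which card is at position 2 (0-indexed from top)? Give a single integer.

Answer: 6

Derivation:
After op 1 (cut(2)): [1 0 2 5 6 4 3]
After op 2 (in_shuffle): [5 1 6 0 4 2 3]
After op 3 (in_shuffle): [0 5 4 1 2 6 3]
After op 4 (reverse): [3 6 2 1 4 5 0]
After op 5 (out_shuffle): [3 4 6 5 2 0 1]
After op 6 (cut(4)): [2 0 1 3 4 6 5]
After op 7 (cut(1)): [0 1 3 4 6 5 2]
After op 8 (in_shuffle): [4 0 6 1 5 3 2]
Position 2: card 6.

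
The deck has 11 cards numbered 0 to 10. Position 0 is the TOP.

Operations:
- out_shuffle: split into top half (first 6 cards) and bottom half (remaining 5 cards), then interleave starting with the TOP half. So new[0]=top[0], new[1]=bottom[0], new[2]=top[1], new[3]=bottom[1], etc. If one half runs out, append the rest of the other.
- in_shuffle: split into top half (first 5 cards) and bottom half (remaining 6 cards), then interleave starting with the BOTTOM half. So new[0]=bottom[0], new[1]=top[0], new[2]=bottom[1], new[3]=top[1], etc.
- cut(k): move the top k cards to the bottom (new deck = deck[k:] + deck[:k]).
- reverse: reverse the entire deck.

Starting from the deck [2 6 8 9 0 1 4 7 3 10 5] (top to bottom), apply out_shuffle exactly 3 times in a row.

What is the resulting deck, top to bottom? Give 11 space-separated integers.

After op 1 (out_shuffle): [2 4 6 7 8 3 9 10 0 5 1]
After op 2 (out_shuffle): [2 9 4 10 6 0 7 5 8 1 3]
After op 3 (out_shuffle): [2 7 9 5 4 8 10 1 6 3 0]

Answer: 2 7 9 5 4 8 10 1 6 3 0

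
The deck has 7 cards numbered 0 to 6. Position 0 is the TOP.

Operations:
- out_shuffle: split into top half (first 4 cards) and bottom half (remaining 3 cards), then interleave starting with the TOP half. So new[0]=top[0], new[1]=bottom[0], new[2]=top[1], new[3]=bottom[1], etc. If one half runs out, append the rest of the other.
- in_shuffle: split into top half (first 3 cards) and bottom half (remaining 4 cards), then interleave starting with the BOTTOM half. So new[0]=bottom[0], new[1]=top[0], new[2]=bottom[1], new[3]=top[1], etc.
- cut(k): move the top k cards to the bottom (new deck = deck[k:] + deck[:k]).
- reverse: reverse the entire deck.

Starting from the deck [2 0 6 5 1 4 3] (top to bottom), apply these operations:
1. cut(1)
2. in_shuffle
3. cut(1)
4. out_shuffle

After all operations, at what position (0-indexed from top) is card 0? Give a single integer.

Answer: 0

Derivation:
After op 1 (cut(1)): [0 6 5 1 4 3 2]
After op 2 (in_shuffle): [1 0 4 6 3 5 2]
After op 3 (cut(1)): [0 4 6 3 5 2 1]
After op 4 (out_shuffle): [0 5 4 2 6 1 3]
Card 0 is at position 0.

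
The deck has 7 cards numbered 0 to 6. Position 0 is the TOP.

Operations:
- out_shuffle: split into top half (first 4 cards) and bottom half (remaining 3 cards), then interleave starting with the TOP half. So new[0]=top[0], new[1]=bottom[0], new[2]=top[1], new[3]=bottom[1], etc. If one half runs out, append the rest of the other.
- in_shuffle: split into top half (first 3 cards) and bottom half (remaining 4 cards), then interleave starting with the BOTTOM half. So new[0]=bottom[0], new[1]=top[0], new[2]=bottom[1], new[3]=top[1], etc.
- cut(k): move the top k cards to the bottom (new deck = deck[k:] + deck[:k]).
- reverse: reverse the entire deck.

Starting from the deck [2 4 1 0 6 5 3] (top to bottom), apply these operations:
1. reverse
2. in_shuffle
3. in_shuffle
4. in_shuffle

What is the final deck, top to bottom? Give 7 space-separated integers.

Answer: 3 5 6 0 1 4 2

Derivation:
After op 1 (reverse): [3 5 6 0 1 4 2]
After op 2 (in_shuffle): [0 3 1 5 4 6 2]
After op 3 (in_shuffle): [5 0 4 3 6 1 2]
After op 4 (in_shuffle): [3 5 6 0 1 4 2]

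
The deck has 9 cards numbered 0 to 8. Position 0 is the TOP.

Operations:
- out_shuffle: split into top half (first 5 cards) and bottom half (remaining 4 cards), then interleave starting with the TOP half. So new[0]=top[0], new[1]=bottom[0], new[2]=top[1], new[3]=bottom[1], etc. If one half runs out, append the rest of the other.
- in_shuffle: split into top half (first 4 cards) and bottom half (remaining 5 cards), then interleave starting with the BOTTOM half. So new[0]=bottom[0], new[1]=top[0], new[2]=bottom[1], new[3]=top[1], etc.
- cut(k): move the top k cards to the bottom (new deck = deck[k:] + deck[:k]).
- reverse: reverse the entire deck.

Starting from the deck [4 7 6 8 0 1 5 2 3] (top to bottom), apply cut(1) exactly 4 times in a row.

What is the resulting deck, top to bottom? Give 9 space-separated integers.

After op 1 (cut(1)): [7 6 8 0 1 5 2 3 4]
After op 2 (cut(1)): [6 8 0 1 5 2 3 4 7]
After op 3 (cut(1)): [8 0 1 5 2 3 4 7 6]
After op 4 (cut(1)): [0 1 5 2 3 4 7 6 8]

Answer: 0 1 5 2 3 4 7 6 8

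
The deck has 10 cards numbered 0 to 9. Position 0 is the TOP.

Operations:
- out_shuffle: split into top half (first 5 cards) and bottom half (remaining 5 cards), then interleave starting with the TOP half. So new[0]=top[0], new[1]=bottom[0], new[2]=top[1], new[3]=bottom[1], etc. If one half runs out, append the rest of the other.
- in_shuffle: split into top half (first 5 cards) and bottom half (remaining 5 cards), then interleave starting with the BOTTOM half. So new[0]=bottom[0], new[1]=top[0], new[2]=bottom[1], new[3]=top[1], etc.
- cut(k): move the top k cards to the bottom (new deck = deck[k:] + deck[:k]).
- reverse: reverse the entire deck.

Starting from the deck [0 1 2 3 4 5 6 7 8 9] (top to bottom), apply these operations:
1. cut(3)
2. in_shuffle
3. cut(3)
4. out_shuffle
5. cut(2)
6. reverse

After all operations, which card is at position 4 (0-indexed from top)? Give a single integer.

Answer: 3

Derivation:
After op 1 (cut(3)): [3 4 5 6 7 8 9 0 1 2]
After op 2 (in_shuffle): [8 3 9 4 0 5 1 6 2 7]
After op 3 (cut(3)): [4 0 5 1 6 2 7 8 3 9]
After op 4 (out_shuffle): [4 2 0 7 5 8 1 3 6 9]
After op 5 (cut(2)): [0 7 5 8 1 3 6 9 4 2]
After op 6 (reverse): [2 4 9 6 3 1 8 5 7 0]
Position 4: card 3.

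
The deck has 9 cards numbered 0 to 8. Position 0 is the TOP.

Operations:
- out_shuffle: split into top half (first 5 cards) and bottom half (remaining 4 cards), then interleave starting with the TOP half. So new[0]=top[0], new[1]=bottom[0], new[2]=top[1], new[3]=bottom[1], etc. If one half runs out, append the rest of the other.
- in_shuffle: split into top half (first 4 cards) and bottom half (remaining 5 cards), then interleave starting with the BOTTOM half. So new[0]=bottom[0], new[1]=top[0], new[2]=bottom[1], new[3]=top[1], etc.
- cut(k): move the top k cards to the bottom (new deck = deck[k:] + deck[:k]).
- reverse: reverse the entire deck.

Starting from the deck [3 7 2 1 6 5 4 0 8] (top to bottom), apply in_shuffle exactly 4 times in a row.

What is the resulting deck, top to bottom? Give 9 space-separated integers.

After op 1 (in_shuffle): [6 3 5 7 4 2 0 1 8]
After op 2 (in_shuffle): [4 6 2 3 0 5 1 7 8]
After op 3 (in_shuffle): [0 4 5 6 1 2 7 3 8]
After op 4 (in_shuffle): [1 0 2 4 7 5 3 6 8]

Answer: 1 0 2 4 7 5 3 6 8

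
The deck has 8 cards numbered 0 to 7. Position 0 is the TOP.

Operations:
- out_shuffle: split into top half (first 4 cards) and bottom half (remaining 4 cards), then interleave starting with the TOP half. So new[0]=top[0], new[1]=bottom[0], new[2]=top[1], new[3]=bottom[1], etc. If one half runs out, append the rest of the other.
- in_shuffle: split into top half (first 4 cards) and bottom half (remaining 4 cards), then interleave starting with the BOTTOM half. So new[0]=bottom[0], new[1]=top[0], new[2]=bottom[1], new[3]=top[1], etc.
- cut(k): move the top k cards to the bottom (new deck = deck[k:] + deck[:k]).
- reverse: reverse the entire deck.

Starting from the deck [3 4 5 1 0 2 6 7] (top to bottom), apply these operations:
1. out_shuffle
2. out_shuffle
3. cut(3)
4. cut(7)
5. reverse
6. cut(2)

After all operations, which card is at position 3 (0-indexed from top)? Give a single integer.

After op 1 (out_shuffle): [3 0 4 2 5 6 1 7]
After op 2 (out_shuffle): [3 5 0 6 4 1 2 7]
After op 3 (cut(3)): [6 4 1 2 7 3 5 0]
After op 4 (cut(7)): [0 6 4 1 2 7 3 5]
After op 5 (reverse): [5 3 7 2 1 4 6 0]
After op 6 (cut(2)): [7 2 1 4 6 0 5 3]
Position 3: card 4.

Answer: 4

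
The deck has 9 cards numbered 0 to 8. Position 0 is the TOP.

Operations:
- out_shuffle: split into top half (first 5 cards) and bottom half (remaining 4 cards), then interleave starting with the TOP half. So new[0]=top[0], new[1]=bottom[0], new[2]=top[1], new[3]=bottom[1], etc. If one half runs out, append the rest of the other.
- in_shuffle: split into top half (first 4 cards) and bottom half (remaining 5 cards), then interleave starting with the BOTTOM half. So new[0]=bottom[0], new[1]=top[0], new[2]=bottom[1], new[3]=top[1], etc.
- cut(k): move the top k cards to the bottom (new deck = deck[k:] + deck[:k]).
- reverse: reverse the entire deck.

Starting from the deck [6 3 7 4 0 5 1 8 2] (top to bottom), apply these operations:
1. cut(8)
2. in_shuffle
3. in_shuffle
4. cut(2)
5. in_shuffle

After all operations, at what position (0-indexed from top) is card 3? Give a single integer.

After op 1 (cut(8)): [2 6 3 7 4 0 5 1 8]
After op 2 (in_shuffle): [4 2 0 6 5 3 1 7 8]
After op 3 (in_shuffle): [5 4 3 2 1 0 7 6 8]
After op 4 (cut(2)): [3 2 1 0 7 6 8 5 4]
After op 5 (in_shuffle): [7 3 6 2 8 1 5 0 4]
Card 3 is at position 1.

Answer: 1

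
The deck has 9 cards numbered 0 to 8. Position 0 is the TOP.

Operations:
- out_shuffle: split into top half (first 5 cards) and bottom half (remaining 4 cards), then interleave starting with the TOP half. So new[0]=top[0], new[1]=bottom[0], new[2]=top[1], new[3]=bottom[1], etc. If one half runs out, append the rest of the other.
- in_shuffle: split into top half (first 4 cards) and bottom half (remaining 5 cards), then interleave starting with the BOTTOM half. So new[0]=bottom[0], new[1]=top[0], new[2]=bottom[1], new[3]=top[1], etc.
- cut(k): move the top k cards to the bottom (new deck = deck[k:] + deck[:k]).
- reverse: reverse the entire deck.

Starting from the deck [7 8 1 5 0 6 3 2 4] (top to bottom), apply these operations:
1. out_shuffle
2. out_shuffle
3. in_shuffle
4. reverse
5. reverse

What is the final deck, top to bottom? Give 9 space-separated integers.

After op 1 (out_shuffle): [7 6 8 3 1 2 5 4 0]
After op 2 (out_shuffle): [7 2 6 5 8 4 3 0 1]
After op 3 (in_shuffle): [8 7 4 2 3 6 0 5 1]
After op 4 (reverse): [1 5 0 6 3 2 4 7 8]
After op 5 (reverse): [8 7 4 2 3 6 0 5 1]

Answer: 8 7 4 2 3 6 0 5 1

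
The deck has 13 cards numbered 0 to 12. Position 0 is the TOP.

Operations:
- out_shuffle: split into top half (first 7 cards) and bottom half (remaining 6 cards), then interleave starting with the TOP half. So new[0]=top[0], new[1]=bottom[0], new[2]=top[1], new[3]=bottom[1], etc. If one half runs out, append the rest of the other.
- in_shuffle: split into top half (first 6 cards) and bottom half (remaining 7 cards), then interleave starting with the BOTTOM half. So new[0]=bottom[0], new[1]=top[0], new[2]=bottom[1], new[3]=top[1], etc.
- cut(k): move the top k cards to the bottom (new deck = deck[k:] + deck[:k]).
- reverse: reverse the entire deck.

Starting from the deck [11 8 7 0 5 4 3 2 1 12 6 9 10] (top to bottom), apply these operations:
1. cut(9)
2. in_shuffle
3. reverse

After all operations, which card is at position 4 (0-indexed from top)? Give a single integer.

Answer: 3

Derivation:
After op 1 (cut(9)): [12 6 9 10 11 8 7 0 5 4 3 2 1]
After op 2 (in_shuffle): [7 12 0 6 5 9 4 10 3 11 2 8 1]
After op 3 (reverse): [1 8 2 11 3 10 4 9 5 6 0 12 7]
Position 4: card 3.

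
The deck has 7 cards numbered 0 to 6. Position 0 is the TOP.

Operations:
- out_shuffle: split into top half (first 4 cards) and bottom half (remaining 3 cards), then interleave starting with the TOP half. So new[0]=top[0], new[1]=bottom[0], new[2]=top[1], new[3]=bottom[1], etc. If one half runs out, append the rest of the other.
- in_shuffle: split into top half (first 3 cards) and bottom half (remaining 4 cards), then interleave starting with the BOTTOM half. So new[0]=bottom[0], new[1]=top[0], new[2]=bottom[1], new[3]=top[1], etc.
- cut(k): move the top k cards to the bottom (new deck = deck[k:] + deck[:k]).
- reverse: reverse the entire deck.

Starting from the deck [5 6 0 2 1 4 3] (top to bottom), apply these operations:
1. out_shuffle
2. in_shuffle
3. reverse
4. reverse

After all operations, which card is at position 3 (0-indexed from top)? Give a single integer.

After op 1 (out_shuffle): [5 1 6 4 0 3 2]
After op 2 (in_shuffle): [4 5 0 1 3 6 2]
After op 3 (reverse): [2 6 3 1 0 5 4]
After op 4 (reverse): [4 5 0 1 3 6 2]
Position 3: card 1.

Answer: 1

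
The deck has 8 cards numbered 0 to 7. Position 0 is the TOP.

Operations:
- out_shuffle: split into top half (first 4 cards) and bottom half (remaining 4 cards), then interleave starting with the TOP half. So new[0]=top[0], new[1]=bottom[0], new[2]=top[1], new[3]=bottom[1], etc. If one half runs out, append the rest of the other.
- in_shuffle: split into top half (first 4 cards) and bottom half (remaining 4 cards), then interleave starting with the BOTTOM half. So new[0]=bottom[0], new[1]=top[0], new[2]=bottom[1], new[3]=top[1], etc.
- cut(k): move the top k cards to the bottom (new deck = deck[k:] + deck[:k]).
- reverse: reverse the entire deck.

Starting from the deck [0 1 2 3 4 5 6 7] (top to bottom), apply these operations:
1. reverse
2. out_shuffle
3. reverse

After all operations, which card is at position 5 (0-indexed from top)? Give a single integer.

After op 1 (reverse): [7 6 5 4 3 2 1 0]
After op 2 (out_shuffle): [7 3 6 2 5 1 4 0]
After op 3 (reverse): [0 4 1 5 2 6 3 7]
Position 5: card 6.

Answer: 6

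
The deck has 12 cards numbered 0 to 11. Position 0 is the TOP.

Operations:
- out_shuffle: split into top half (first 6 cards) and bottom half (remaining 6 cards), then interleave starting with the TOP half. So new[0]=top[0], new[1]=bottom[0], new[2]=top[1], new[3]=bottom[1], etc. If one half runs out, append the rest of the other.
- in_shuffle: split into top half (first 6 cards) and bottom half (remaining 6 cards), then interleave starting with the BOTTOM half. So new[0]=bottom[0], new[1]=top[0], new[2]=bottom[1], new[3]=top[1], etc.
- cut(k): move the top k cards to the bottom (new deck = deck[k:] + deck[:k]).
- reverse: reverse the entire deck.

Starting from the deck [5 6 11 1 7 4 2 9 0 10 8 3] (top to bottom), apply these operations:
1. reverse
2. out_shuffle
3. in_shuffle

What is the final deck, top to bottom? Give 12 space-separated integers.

Answer: 0 3 11 4 9 8 6 7 2 10 5 1

Derivation:
After op 1 (reverse): [3 8 10 0 9 2 4 7 1 11 6 5]
After op 2 (out_shuffle): [3 4 8 7 10 1 0 11 9 6 2 5]
After op 3 (in_shuffle): [0 3 11 4 9 8 6 7 2 10 5 1]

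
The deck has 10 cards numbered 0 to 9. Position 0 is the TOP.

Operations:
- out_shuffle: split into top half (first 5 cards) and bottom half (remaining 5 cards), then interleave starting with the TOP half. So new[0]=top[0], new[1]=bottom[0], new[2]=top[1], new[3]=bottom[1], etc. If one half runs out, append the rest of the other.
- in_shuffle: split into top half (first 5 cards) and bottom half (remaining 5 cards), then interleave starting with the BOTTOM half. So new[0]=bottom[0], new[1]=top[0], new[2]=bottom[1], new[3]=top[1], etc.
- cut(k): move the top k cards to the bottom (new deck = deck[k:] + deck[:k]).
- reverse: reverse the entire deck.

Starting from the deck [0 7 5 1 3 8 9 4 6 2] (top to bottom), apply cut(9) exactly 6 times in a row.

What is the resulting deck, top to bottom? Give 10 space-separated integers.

After op 1 (cut(9)): [2 0 7 5 1 3 8 9 4 6]
After op 2 (cut(9)): [6 2 0 7 5 1 3 8 9 4]
After op 3 (cut(9)): [4 6 2 0 7 5 1 3 8 9]
After op 4 (cut(9)): [9 4 6 2 0 7 5 1 3 8]
After op 5 (cut(9)): [8 9 4 6 2 0 7 5 1 3]
After op 6 (cut(9)): [3 8 9 4 6 2 0 7 5 1]

Answer: 3 8 9 4 6 2 0 7 5 1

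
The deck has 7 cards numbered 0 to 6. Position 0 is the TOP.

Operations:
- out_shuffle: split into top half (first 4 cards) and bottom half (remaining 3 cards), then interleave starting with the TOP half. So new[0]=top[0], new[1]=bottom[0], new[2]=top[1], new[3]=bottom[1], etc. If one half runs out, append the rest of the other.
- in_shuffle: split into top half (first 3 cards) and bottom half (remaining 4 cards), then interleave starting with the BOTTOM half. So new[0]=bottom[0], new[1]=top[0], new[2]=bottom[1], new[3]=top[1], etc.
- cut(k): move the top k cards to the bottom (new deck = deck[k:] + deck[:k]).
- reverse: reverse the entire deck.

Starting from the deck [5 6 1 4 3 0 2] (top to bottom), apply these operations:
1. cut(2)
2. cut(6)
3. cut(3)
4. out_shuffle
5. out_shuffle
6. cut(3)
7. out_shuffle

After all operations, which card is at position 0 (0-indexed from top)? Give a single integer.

After op 1 (cut(2)): [1 4 3 0 2 5 6]
After op 2 (cut(6)): [6 1 4 3 0 2 5]
After op 3 (cut(3)): [3 0 2 5 6 1 4]
After op 4 (out_shuffle): [3 6 0 1 2 4 5]
After op 5 (out_shuffle): [3 2 6 4 0 5 1]
After op 6 (cut(3)): [4 0 5 1 3 2 6]
After op 7 (out_shuffle): [4 3 0 2 5 6 1]
Position 0: card 4.

Answer: 4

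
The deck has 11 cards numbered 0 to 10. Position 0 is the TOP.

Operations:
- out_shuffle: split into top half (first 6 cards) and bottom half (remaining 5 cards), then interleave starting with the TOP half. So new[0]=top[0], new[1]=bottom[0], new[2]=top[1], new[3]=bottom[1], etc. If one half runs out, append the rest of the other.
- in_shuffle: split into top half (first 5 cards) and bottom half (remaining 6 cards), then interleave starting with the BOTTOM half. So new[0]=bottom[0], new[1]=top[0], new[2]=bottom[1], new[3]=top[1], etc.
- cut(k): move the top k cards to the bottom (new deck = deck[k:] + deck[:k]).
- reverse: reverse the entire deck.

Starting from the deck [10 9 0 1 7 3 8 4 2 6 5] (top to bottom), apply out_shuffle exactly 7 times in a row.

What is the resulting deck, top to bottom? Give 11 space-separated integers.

Answer: 10 2 3 0 5 4 7 9 6 8 1

Derivation:
After op 1 (out_shuffle): [10 8 9 4 0 2 1 6 7 5 3]
After op 2 (out_shuffle): [10 1 8 6 9 7 4 5 0 3 2]
After op 3 (out_shuffle): [10 4 1 5 8 0 6 3 9 2 7]
After op 4 (out_shuffle): [10 6 4 3 1 9 5 2 8 7 0]
After op 5 (out_shuffle): [10 5 6 2 4 8 3 7 1 0 9]
After op 6 (out_shuffle): [10 3 5 7 6 1 2 0 4 9 8]
After op 7 (out_shuffle): [10 2 3 0 5 4 7 9 6 8 1]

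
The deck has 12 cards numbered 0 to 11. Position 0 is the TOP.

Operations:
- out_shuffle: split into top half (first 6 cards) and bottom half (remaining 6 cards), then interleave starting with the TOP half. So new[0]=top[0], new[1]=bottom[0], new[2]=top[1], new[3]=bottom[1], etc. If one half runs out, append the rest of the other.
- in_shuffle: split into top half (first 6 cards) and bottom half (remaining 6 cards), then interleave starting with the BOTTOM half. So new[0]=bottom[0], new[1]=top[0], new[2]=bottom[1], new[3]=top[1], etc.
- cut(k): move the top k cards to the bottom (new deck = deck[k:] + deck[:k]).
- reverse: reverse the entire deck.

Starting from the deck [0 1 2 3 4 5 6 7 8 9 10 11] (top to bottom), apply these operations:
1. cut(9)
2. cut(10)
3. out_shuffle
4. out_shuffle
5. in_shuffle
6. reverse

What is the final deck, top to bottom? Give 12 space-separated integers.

After op 1 (cut(9)): [9 10 11 0 1 2 3 4 5 6 7 8]
After op 2 (cut(10)): [7 8 9 10 11 0 1 2 3 4 5 6]
After op 3 (out_shuffle): [7 1 8 2 9 3 10 4 11 5 0 6]
After op 4 (out_shuffle): [7 10 1 4 8 11 2 5 9 0 3 6]
After op 5 (in_shuffle): [2 7 5 10 9 1 0 4 3 8 6 11]
After op 6 (reverse): [11 6 8 3 4 0 1 9 10 5 7 2]

Answer: 11 6 8 3 4 0 1 9 10 5 7 2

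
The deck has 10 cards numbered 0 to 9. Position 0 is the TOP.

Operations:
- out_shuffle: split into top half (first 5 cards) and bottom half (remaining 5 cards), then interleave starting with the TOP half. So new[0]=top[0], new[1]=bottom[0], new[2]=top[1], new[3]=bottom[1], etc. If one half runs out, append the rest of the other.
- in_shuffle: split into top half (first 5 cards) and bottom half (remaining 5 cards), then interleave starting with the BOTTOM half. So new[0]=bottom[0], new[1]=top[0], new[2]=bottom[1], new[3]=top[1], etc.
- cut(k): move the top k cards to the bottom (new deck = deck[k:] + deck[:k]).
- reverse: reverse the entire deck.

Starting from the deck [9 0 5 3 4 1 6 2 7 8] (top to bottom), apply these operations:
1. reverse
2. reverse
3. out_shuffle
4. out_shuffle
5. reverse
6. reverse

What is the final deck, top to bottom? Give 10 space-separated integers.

After op 1 (reverse): [8 7 2 6 1 4 3 5 0 9]
After op 2 (reverse): [9 0 5 3 4 1 6 2 7 8]
After op 3 (out_shuffle): [9 1 0 6 5 2 3 7 4 8]
After op 4 (out_shuffle): [9 2 1 3 0 7 6 4 5 8]
After op 5 (reverse): [8 5 4 6 7 0 3 1 2 9]
After op 6 (reverse): [9 2 1 3 0 7 6 4 5 8]

Answer: 9 2 1 3 0 7 6 4 5 8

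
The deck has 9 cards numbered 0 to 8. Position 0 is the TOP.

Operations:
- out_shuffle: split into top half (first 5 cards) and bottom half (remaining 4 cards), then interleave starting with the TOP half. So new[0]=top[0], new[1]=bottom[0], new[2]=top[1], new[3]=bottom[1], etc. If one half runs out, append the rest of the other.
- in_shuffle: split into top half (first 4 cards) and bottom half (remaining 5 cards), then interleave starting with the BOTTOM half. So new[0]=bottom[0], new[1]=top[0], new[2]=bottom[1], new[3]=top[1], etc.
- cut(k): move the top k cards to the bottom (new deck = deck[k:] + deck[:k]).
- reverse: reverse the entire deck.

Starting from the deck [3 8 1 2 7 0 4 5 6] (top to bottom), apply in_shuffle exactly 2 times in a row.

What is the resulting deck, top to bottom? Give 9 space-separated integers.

Answer: 4 7 1 3 5 0 2 8 6

Derivation:
After op 1 (in_shuffle): [7 3 0 8 4 1 5 2 6]
After op 2 (in_shuffle): [4 7 1 3 5 0 2 8 6]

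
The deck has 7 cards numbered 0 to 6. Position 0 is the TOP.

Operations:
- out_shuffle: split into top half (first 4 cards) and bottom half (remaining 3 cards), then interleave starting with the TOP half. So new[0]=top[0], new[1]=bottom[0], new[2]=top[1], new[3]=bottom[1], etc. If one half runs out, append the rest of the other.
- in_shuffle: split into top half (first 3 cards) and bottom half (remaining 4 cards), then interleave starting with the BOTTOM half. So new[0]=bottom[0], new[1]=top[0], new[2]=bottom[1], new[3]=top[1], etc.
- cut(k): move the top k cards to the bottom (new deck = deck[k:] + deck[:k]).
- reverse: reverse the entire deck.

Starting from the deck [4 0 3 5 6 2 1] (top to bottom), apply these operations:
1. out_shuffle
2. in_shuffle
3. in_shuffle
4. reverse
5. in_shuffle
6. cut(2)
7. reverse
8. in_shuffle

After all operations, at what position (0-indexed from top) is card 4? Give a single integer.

Answer: 3

Derivation:
After op 1 (out_shuffle): [4 6 0 2 3 1 5]
After op 2 (in_shuffle): [2 4 3 6 1 0 5]
After op 3 (in_shuffle): [6 2 1 4 0 3 5]
After op 4 (reverse): [5 3 0 4 1 2 6]
After op 5 (in_shuffle): [4 5 1 3 2 0 6]
After op 6 (cut(2)): [1 3 2 0 6 4 5]
After op 7 (reverse): [5 4 6 0 2 3 1]
After op 8 (in_shuffle): [0 5 2 4 3 6 1]
Card 4 is at position 3.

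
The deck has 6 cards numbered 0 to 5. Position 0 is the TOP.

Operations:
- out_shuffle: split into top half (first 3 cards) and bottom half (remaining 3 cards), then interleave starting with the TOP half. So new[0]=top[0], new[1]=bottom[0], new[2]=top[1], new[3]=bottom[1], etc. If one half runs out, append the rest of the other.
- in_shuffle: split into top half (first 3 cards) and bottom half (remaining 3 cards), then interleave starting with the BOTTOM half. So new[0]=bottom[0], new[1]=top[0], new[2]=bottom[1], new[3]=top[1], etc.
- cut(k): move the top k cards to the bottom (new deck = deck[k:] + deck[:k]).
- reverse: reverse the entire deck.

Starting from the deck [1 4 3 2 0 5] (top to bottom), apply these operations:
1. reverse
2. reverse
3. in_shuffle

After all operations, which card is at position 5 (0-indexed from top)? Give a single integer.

Answer: 3

Derivation:
After op 1 (reverse): [5 0 2 3 4 1]
After op 2 (reverse): [1 4 3 2 0 5]
After op 3 (in_shuffle): [2 1 0 4 5 3]
Position 5: card 3.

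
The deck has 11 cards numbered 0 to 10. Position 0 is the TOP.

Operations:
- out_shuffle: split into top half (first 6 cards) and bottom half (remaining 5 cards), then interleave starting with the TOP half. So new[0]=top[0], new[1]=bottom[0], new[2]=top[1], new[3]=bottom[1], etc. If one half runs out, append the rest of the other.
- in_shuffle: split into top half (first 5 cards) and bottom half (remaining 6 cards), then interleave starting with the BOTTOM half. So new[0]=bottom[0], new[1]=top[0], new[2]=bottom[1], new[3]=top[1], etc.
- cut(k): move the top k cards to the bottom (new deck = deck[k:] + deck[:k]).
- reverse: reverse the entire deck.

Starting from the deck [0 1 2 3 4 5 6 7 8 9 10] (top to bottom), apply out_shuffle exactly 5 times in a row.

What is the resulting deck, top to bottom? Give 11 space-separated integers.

After op 1 (out_shuffle): [0 6 1 7 2 8 3 9 4 10 5]
After op 2 (out_shuffle): [0 3 6 9 1 4 7 10 2 5 8]
After op 3 (out_shuffle): [0 7 3 10 6 2 9 5 1 8 4]
After op 4 (out_shuffle): [0 9 7 5 3 1 10 8 6 4 2]
After op 5 (out_shuffle): [0 10 9 8 7 6 5 4 3 2 1]

Answer: 0 10 9 8 7 6 5 4 3 2 1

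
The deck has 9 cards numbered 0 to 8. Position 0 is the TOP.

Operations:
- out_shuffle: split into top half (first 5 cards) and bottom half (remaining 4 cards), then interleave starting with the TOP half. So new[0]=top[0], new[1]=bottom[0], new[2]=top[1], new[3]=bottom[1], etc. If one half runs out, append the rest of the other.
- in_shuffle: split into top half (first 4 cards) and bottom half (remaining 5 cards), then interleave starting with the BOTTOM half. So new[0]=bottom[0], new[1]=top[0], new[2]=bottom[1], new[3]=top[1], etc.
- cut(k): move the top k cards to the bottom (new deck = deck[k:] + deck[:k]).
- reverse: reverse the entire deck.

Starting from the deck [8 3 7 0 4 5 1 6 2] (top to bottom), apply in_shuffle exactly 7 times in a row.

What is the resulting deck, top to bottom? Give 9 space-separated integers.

Answer: 4 8 5 3 1 7 6 0 2

Derivation:
After op 1 (in_shuffle): [4 8 5 3 1 7 6 0 2]
After op 2 (in_shuffle): [1 4 7 8 6 5 0 3 2]
After op 3 (in_shuffle): [6 1 5 4 0 7 3 8 2]
After op 4 (in_shuffle): [0 6 7 1 3 5 8 4 2]
After op 5 (in_shuffle): [3 0 5 6 8 7 4 1 2]
After op 6 (in_shuffle): [8 3 7 0 4 5 1 6 2]
After op 7 (in_shuffle): [4 8 5 3 1 7 6 0 2]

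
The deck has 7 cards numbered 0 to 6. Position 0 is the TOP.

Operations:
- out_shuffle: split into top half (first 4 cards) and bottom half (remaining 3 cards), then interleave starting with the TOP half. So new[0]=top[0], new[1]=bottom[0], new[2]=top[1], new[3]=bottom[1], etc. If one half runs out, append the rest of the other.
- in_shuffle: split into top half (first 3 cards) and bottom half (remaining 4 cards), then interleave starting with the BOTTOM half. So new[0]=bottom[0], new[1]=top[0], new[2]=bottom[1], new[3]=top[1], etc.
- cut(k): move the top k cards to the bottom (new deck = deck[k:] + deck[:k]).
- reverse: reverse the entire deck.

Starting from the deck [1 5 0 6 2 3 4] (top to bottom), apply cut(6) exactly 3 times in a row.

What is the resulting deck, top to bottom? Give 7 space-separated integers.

Answer: 2 3 4 1 5 0 6

Derivation:
After op 1 (cut(6)): [4 1 5 0 6 2 3]
After op 2 (cut(6)): [3 4 1 5 0 6 2]
After op 3 (cut(6)): [2 3 4 1 5 0 6]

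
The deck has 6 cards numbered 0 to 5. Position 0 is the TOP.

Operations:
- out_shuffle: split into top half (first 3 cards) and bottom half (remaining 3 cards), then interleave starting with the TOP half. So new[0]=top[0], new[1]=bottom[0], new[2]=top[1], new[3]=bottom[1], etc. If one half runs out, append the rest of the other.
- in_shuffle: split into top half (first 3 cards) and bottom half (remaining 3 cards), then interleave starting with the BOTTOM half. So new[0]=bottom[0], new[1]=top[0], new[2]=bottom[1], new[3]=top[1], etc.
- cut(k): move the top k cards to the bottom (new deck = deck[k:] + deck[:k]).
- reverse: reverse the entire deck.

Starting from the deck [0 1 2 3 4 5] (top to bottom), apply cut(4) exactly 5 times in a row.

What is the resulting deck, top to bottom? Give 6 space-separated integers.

Answer: 2 3 4 5 0 1

Derivation:
After op 1 (cut(4)): [4 5 0 1 2 3]
After op 2 (cut(4)): [2 3 4 5 0 1]
After op 3 (cut(4)): [0 1 2 3 4 5]
After op 4 (cut(4)): [4 5 0 1 2 3]
After op 5 (cut(4)): [2 3 4 5 0 1]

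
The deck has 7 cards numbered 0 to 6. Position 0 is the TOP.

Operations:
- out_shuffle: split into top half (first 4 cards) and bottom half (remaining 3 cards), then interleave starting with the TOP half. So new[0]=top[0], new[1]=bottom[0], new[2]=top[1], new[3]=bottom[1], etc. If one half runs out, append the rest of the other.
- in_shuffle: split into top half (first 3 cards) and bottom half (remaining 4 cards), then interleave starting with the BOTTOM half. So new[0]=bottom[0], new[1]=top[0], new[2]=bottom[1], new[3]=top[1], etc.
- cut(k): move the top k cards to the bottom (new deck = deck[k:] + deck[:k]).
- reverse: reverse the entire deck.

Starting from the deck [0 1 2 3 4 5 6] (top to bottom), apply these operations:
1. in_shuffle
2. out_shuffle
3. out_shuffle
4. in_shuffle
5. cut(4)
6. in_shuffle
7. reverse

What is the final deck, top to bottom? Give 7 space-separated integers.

After op 1 (in_shuffle): [3 0 4 1 5 2 6]
After op 2 (out_shuffle): [3 5 0 2 4 6 1]
After op 3 (out_shuffle): [3 4 5 6 0 1 2]
After op 4 (in_shuffle): [6 3 0 4 1 5 2]
After op 5 (cut(4)): [1 5 2 6 3 0 4]
After op 6 (in_shuffle): [6 1 3 5 0 2 4]
After op 7 (reverse): [4 2 0 5 3 1 6]

Answer: 4 2 0 5 3 1 6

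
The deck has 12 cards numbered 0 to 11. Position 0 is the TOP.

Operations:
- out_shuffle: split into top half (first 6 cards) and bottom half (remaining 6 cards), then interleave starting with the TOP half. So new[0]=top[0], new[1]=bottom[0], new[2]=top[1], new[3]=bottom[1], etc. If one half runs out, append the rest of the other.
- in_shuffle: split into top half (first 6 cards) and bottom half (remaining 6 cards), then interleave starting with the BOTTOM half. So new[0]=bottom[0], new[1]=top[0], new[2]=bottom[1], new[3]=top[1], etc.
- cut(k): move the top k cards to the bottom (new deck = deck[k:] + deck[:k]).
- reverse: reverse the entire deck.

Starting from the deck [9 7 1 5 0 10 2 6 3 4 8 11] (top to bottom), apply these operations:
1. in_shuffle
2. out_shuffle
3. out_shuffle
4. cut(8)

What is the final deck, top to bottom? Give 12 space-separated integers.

After op 1 (in_shuffle): [2 9 6 7 3 1 4 5 8 0 11 10]
After op 2 (out_shuffle): [2 4 9 5 6 8 7 0 3 11 1 10]
After op 3 (out_shuffle): [2 7 4 0 9 3 5 11 6 1 8 10]
After op 4 (cut(8)): [6 1 8 10 2 7 4 0 9 3 5 11]

Answer: 6 1 8 10 2 7 4 0 9 3 5 11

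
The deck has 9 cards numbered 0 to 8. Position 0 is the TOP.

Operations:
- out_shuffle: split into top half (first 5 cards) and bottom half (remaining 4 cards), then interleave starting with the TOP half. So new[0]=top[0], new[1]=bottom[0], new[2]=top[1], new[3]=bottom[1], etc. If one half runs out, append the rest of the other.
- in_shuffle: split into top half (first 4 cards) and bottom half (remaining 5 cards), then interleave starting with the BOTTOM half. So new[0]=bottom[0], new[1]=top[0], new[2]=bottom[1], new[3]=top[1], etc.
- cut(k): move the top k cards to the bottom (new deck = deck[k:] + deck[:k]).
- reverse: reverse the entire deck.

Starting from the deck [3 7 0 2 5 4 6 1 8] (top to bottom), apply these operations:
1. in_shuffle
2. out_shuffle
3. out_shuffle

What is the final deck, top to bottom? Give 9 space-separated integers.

Answer: 5 2 0 7 3 8 1 6 4

Derivation:
After op 1 (in_shuffle): [5 3 4 7 6 0 1 2 8]
After op 2 (out_shuffle): [5 0 3 1 4 2 7 8 6]
After op 3 (out_shuffle): [5 2 0 7 3 8 1 6 4]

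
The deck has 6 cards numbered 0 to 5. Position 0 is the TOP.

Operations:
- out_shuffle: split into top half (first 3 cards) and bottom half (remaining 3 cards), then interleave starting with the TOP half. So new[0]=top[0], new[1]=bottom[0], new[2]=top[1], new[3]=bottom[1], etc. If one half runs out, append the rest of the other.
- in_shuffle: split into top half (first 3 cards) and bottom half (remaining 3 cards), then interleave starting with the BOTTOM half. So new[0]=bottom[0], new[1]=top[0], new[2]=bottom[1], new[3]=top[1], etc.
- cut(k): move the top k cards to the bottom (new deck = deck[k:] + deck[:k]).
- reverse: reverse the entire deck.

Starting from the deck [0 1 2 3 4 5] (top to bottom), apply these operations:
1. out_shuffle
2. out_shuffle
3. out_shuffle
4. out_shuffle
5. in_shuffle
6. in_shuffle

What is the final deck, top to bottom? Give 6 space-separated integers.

After op 1 (out_shuffle): [0 3 1 4 2 5]
After op 2 (out_shuffle): [0 4 3 2 1 5]
After op 3 (out_shuffle): [0 2 4 1 3 5]
After op 4 (out_shuffle): [0 1 2 3 4 5]
After op 5 (in_shuffle): [3 0 4 1 5 2]
After op 6 (in_shuffle): [1 3 5 0 2 4]

Answer: 1 3 5 0 2 4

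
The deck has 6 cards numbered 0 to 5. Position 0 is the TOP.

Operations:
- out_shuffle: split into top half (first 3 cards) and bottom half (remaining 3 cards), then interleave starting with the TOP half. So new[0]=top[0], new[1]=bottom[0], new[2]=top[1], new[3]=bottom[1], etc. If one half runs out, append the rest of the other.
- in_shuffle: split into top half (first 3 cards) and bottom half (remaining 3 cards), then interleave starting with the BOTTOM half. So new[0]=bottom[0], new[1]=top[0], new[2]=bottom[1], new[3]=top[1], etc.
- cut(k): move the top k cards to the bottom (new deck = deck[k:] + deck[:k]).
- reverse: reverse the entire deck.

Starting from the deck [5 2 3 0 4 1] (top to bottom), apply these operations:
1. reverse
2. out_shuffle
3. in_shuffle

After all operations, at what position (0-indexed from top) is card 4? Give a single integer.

Answer: 5

Derivation:
After op 1 (reverse): [1 4 0 3 2 5]
After op 2 (out_shuffle): [1 3 4 2 0 5]
After op 3 (in_shuffle): [2 1 0 3 5 4]
Card 4 is at position 5.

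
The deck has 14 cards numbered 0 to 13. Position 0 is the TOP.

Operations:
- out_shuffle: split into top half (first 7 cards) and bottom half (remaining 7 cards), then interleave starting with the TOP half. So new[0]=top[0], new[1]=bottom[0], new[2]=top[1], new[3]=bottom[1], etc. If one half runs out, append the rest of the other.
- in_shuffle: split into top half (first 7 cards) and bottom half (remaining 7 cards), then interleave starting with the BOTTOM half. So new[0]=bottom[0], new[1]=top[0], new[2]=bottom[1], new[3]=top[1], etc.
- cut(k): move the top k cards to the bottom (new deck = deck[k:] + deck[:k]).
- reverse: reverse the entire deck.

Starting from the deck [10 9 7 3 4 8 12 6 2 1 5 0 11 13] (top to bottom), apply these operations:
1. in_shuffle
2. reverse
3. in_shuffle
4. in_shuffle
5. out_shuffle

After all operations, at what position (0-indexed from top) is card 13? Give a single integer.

Answer: 1

Derivation:
After op 1 (in_shuffle): [6 10 2 9 1 7 5 3 0 4 11 8 13 12]
After op 2 (reverse): [12 13 8 11 4 0 3 5 7 1 9 2 10 6]
After op 3 (in_shuffle): [5 12 7 13 1 8 9 11 2 4 10 0 6 3]
After op 4 (in_shuffle): [11 5 2 12 4 7 10 13 0 1 6 8 3 9]
After op 5 (out_shuffle): [11 13 5 0 2 1 12 6 4 8 7 3 10 9]
Card 13 is at position 1.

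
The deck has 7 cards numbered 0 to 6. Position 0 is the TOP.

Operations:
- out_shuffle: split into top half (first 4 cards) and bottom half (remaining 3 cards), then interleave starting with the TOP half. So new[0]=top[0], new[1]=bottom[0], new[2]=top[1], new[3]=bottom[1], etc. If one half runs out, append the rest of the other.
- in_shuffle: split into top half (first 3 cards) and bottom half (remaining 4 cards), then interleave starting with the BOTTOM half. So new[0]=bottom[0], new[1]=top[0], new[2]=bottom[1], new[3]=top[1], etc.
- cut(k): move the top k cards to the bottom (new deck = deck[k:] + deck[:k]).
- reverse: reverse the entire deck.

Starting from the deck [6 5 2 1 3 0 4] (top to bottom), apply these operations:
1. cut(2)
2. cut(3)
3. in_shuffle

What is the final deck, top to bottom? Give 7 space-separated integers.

After op 1 (cut(2)): [2 1 3 0 4 6 5]
After op 2 (cut(3)): [0 4 6 5 2 1 3]
After op 3 (in_shuffle): [5 0 2 4 1 6 3]

Answer: 5 0 2 4 1 6 3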